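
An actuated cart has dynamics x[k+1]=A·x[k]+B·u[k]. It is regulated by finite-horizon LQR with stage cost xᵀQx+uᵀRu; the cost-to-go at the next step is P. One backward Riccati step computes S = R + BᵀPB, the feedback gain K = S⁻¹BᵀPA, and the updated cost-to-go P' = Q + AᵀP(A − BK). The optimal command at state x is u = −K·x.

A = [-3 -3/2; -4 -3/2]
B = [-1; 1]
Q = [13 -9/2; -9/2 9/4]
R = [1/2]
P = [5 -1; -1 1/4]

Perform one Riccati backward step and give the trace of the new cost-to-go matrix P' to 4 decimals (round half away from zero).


19.2056

BᵀP = [-6.0000 1.2500]
S = R + BᵀPB = [1/2] + [7.2500] = [7.7500]
BᵀPA = [13.0000 7.1250]
K = S⁻¹·BᵀPA = [1.6774 0.9194]
A−BK = [-1.3226 -0.5806; -5.6774 -2.4194]
AᵀP(A−BK) = [3.1935 1.5484; 1.5484 0.7621]
P' = Q + AᵀP(A−BK) = [16.1935 -2.9516; -2.9516 3.0121]
tr(P') = 19.2056


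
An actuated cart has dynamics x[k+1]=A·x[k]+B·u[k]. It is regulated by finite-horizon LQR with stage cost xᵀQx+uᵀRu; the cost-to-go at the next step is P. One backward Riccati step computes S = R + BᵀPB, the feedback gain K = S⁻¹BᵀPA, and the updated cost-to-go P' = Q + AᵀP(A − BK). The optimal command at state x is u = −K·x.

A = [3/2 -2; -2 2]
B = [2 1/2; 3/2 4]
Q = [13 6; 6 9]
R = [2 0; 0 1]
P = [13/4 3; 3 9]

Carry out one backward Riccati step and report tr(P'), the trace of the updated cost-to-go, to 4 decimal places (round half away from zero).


BᵀP = [11.0000 19.5000; 13.6250 37.5000]
S = R + BᵀPB = [2 0; 0 1] + [51.2500 83.5000; 83.5000 156.8125] = [53.2500 83.5000; 83.5000 157.8125]
BᵀPA = [-22.5000 17.0000; -54.5625 47.7500]
K = S⁻¹·BᵀPA = [0.7023 -0.9113; -0.7173 0.7848]
A−BK = [0.4541 -0.5698; -0.1841 0.2279]
AᵀP(A−BK) = [1.9746 -2.4363; -2.4363 3.0202]
P' = Q + AᵀP(A−BK) = [14.9746 3.5637; 3.5637 12.0202]
tr(P') = 26.9948

26.9948


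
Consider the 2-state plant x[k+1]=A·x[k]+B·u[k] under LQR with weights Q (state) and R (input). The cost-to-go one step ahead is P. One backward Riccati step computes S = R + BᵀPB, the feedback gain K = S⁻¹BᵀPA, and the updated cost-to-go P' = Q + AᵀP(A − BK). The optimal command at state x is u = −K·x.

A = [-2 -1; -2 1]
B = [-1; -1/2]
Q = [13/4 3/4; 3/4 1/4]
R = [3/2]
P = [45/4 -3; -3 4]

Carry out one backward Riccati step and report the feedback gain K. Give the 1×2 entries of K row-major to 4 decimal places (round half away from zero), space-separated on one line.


BᵀP = [-9.7500 1.0000]
S = R + BᵀPB = [3/2] + [9.2500] = [10.7500]
BᵀPA = [17.5000 10.7500]
K = S⁻¹·BᵀPA = [1.6279 1.0000]
A−BK = [-0.3721 0.0000; -1.1860 1.5000]
AᵀP(A−BK) = [8.5116 -3.0000; -3.0000 10.5000]
P' = Q + AᵀP(A−BK) = [11.7616 -2.2500; -2.2500 10.7500]
tr(P') = 22.5116

1.6279 1.0000


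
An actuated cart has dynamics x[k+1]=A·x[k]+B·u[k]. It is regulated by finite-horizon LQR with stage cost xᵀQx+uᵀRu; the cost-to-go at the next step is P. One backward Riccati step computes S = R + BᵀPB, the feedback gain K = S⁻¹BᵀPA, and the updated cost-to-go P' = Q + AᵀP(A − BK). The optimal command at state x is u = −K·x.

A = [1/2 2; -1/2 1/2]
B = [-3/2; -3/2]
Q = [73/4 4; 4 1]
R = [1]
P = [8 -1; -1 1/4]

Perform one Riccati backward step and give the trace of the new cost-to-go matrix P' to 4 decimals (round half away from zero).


21.9015

BᵀP = [-10.5000 1.1250]
S = R + BᵀPB = [1] + [14.0625] = [15.0625]
BᵀPA = [-5.8125 -20.4375]
K = S⁻¹·BᵀPA = [-0.3859 -1.3568]
A−BK = [-0.0788 -0.0353; -1.0788 -1.5353]
AᵀP(A−BK) = [0.3195 0.8008; 0.8008 2.3320]
P' = Q + AᵀP(A−BK) = [18.5695 4.8008; 4.8008 3.3320]
tr(P') = 21.9015


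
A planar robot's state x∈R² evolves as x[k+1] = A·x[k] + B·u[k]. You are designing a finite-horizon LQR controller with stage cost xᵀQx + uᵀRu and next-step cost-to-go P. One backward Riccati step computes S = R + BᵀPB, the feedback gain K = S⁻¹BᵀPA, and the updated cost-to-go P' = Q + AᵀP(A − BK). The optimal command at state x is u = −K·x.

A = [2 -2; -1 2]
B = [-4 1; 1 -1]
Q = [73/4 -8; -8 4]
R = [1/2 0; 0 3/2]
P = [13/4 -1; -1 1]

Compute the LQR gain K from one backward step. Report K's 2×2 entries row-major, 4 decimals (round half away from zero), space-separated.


BᵀP = [-14.0000 5.0000; 4.2500 -2.0000]
S = R + BᵀPB = [1/2 0; 0 3/2] + [61.0000 -19.0000; -19.0000 6.2500] = [61.5000 -19.0000; -19.0000 7.7500]
BᵀPA = [-33.0000 38.0000; 10.5000 -12.5000]
K = S⁻¹·BᵀPA = [-0.4865 0.4930; 0.1622 -0.4043]
A−BK = [-0.1081 0.3762; -0.3514 1.1027]
AᵀP(A−BK) = [0.2432 -0.4865; -0.4865 1.2130]
P' = Q + AᵀP(A−BK) = [18.4932 -8.4865; -8.4865 5.2130]
tr(P') = 23.7062

-0.4865 0.4930 0.1622 -0.4043


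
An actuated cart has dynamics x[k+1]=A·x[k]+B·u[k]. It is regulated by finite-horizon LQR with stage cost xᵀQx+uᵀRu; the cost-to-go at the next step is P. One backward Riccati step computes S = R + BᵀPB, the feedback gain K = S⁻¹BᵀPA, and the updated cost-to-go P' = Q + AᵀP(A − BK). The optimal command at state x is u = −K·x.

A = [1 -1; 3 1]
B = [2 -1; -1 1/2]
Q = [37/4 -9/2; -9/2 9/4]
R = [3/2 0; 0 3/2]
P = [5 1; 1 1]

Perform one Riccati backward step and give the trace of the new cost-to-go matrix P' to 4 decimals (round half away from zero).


24.0714

BᵀP = [9.0000 1.0000; -4.5000 -0.5000]
S = R + BᵀPB = [3/2 0; 0 3/2] + [17.0000 -8.5000; -8.5000 4.2500] = [18.5000 -8.5000; -8.5000 5.7500]
BᵀPA = [12.0000 -8.0000; -6.0000 4.0000]
K = S⁻¹·BᵀPA = [0.5275 -0.3516; -0.2637 0.1758]
A−BK = [-0.3187 -0.1209; 3.6593 0.5604]
AᵀP(A−BK) = [12.0879 1.2747; 1.2747 0.4835]
P' = Q + AᵀP(A−BK) = [21.3379 -3.2253; -3.2253 2.7335]
tr(P') = 24.0714


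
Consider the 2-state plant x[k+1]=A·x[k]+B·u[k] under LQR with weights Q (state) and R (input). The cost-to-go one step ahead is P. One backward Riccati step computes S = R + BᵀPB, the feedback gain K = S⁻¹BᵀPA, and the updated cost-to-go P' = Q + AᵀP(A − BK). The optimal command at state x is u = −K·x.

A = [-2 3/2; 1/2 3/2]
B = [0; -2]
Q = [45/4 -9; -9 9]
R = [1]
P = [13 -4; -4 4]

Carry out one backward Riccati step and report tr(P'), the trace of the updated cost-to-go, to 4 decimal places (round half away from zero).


77.9706

BᵀP = [8.0000 -8.0000]
S = R + BᵀPB = [1] + [16.0000] = [17.0000]
BᵀPA = [-20.0000 0.0000]
K = S⁻¹·BᵀPA = [-1.1765 0.0000]
A−BK = [-2.0000 1.5000; -1.8529 1.5000]
AᵀP(A−BK) = [37.4706 -27.0000; -27.0000 20.2500]
P' = Q + AᵀP(A−BK) = [48.7206 -36.0000; -36.0000 29.2500]
tr(P') = 77.9706


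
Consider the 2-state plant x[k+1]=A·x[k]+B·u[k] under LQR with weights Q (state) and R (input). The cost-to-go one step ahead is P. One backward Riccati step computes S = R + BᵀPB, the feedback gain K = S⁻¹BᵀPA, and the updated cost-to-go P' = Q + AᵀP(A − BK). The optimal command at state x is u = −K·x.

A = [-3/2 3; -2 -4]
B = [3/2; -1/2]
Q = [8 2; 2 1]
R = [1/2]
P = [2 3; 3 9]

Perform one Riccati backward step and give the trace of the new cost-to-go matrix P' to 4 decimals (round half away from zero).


BᵀP = [1.5000 0.0000]
S = R + BᵀPB = [1/2] + [2.2500] = [2.7500]
BᵀPA = [-2.2500 4.5000]
K = S⁻¹·BᵀPA = [-0.8182 1.6364]
A−BK = [-0.2727 0.5455; -2.4091 -3.1818]
AᵀP(A−BK) = [56.6591 66.6818; 66.6818 82.6364]
P' = Q + AᵀP(A−BK) = [64.6591 68.6818; 68.6818 83.6364]
tr(P') = 148.2955

148.2955


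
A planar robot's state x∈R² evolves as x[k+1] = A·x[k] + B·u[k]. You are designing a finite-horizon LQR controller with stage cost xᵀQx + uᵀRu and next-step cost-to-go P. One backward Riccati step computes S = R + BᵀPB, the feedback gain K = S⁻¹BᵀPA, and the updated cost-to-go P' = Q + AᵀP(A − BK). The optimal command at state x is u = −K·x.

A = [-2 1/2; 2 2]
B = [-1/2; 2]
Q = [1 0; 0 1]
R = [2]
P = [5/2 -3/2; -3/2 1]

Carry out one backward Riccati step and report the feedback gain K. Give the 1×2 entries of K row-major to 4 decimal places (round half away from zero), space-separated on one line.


BᵀP = [-4.2500 2.7500]
S = R + BᵀPB = [2] + [7.6250] = [9.6250]
BᵀPA = [14.0000 3.3750]
K = S⁻¹·BᵀPA = [1.4545 0.3506]
A−BK = [-1.2727 0.6753; -0.9091 1.2987]
AᵀP(A−BK) = [5.6364 1.0909; 1.0909 0.4416]
P' = Q + AᵀP(A−BK) = [6.6364 1.0909; 1.0909 1.4416]
tr(P') = 8.0779

1.4545 0.3506


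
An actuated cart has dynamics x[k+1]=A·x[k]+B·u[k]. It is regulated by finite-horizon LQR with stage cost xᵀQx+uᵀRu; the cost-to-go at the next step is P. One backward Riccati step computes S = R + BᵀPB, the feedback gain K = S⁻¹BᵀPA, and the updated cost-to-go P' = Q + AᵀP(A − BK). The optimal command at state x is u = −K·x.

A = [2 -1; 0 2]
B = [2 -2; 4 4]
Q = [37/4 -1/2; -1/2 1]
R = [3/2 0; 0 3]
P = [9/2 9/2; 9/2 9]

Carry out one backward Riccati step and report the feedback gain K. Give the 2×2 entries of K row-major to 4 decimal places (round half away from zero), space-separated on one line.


BᵀP = [27.0000 45.0000; 9.0000 27.0000]
S = R + BᵀPB = [3/2 0; 0 3] + [234.0000 126.0000; 126.0000 90.0000] = [235.5000 126.0000; 126.0000 93.0000]
BᵀPA = [54.0000 63.0000; 18.0000 45.0000]
K = S⁻¹·BᵀPA = [0.4571 0.0314; -0.4257 0.4414]
A−BK = [0.2345 -0.1800; -0.1255 0.1090]
AᵀP(A−BK) = [0.9813 -0.6385; -0.6385 0.6621]
P' = Q + AᵀP(A−BK) = [10.2313 -1.1385; -1.1385 1.6621]
tr(P') = 11.8934

0.4571 0.0314 -0.4257 0.4414


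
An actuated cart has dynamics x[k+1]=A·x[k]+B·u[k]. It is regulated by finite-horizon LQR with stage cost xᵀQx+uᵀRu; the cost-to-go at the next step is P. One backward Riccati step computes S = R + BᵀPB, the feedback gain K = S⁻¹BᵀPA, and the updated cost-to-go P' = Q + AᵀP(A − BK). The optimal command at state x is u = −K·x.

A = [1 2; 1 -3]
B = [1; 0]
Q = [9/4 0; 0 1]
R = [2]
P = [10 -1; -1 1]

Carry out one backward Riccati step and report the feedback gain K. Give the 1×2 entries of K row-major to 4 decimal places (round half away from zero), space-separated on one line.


BᵀP = [10.0000 -1.0000]
S = R + BᵀPB = [2] + [10.0000] = [12.0000]
BᵀPA = [9.0000 23.0000]
K = S⁻¹·BᵀPA = [0.7500 1.9167]
A−BK = [0.2500 0.0833; 1.0000 -3.0000]
AᵀP(A−BK) = [2.2500 0.7500; 0.7500 16.9167]
P' = Q + AᵀP(A−BK) = [4.5000 0.7500; 0.7500 17.9167]
tr(P') = 22.4167

0.7500 1.9167


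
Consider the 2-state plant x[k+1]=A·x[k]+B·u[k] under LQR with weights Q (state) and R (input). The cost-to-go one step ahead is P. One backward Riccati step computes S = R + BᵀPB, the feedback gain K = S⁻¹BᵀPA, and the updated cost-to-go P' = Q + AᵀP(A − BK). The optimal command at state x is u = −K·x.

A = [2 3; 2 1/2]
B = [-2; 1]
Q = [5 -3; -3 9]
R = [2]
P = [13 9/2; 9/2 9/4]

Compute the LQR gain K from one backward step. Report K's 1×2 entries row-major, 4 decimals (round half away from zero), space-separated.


BᵀP = [-21.5000 -6.7500]
S = R + BᵀPB = [2] + [36.2500] = [38.2500]
BᵀPA = [-56.5000 -67.8750]
K = S⁻¹·BᵀPA = [-1.4771 -1.7745]
A−BK = [-0.9542 -0.5490; 3.4771 2.2745]
AᵀP(A−BK) = [13.5425 11.4902; 11.4902 10.6176]
P' = Q + AᵀP(A−BK) = [18.5425 8.4902; 8.4902 19.6176]
tr(P') = 38.1601

-1.4771 -1.7745


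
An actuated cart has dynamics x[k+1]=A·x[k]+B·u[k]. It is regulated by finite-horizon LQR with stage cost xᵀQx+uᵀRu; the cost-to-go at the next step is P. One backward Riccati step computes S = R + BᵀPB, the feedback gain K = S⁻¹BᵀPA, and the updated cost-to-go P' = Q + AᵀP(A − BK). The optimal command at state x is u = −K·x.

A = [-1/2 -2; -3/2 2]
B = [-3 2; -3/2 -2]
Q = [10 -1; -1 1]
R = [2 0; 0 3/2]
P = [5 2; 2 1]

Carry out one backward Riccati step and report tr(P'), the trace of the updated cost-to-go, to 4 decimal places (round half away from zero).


BᵀP = [-18.0000 -7.5000; 6.0000 2.0000]
S = R + BᵀPB = [2 0; 0 3/2] + [65.2500 -21.0000; -21.0000 8.0000] = [67.2500 -21.0000; -21.0000 9.5000]
BᵀPA = [20.2500 21.0000; -6.0000 -8.0000]
K = S⁻¹·BᵀPA = [0.3354 0.1592; 0.1099 -0.4902]
A−BK = [0.2865 -0.5420; -0.7770 1.2584]
AᵀP(A−BK) = [0.3669 -0.1649; -0.1649 0.7353]
P' = Q + AᵀP(A−BK) = [10.3669 -1.1649; -1.1649 1.7353]
tr(P') = 12.1022

12.1022


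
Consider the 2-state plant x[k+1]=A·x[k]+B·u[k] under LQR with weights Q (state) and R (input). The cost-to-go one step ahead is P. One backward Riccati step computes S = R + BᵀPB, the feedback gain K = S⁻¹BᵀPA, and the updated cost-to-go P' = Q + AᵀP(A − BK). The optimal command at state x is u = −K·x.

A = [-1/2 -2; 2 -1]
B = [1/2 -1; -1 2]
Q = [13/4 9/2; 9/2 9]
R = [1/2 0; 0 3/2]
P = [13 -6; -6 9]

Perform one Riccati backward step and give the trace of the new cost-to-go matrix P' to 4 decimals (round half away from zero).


BᵀP = [12.5000 -12.0000; -25.0000 24.0000]
S = R + BᵀPB = [1/2 0; 0 3/2] + [18.2500 -36.5000; -36.5000 73.0000] = [18.7500 -36.5000; -36.5000 74.5000]
BᵀPA = [-30.2500 -13.0000; 60.5000 26.0000]
K = S⁻¹·BᵀPA = [-0.7021 -0.3017; 0.4681 0.2012]
A−BK = [0.3191 -1.6480; 0.3617 -1.7041]
AᵀP(A−BK) = [1.6915 -5.2979; -5.2979 27.8472]
P' = Q + AᵀP(A−BK) = [4.9415 -0.7979; -0.7979 36.8472]
tr(P') = 41.7887

41.7887


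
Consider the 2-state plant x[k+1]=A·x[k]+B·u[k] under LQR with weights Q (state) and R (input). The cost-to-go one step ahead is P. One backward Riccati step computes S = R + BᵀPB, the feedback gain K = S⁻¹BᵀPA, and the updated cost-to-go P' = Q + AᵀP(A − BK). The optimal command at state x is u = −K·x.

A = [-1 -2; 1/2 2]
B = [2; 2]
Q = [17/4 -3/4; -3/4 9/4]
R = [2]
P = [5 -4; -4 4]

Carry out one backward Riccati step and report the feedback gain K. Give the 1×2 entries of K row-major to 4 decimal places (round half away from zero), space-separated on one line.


-0.3333 -0.6667

BᵀP = [2.0000 0.0000]
S = R + BᵀPB = [2] + [4.0000] = [6.0000]
BᵀPA = [-2.0000 -4.0000]
K = S⁻¹·BᵀPA = [-0.3333 -0.6667]
A−BK = [-0.3333 -0.6667; 1.1667 3.3333]
AᵀP(A−BK) = [9.3333 24.6667; 24.6667 65.3333]
P' = Q + AᵀP(A−BK) = [13.5833 23.9167; 23.9167 67.5833]
tr(P') = 81.1667


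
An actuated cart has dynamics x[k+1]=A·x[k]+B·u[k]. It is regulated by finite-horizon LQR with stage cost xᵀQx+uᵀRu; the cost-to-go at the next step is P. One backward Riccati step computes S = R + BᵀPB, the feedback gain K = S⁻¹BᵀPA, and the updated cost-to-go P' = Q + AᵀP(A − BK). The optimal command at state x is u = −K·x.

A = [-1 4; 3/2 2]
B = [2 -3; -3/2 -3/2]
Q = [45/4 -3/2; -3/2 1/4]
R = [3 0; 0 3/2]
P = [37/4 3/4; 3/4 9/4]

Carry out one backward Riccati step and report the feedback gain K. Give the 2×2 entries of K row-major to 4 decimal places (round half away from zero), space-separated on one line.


-0.6340 0.0664 -0.1121 -1.2787

BᵀP = [17.3750 -1.8750; -28.8750 -5.6250]
S = R + BᵀPB = [3 0; 0 3/2] + [37.5625 -49.3125; -49.3125 95.0625] = [40.5625 -49.3125; -49.3125 96.5625]
BᵀPA = [-20.1875 65.7500; 20.4375 -126.7500]
K = S⁻¹·BᵀPA = [-0.6340 0.0664; -0.1121 -1.2787]
A−BK = [-0.0684 0.0311; 0.3808 0.1816]
AᵀP(A−BK) = [1.5552 0.2242; 0.2242 2.5574]
P' = Q + AᵀP(A−BK) = [12.8052 -1.2758; -1.2758 2.8074]
tr(P') = 15.6126


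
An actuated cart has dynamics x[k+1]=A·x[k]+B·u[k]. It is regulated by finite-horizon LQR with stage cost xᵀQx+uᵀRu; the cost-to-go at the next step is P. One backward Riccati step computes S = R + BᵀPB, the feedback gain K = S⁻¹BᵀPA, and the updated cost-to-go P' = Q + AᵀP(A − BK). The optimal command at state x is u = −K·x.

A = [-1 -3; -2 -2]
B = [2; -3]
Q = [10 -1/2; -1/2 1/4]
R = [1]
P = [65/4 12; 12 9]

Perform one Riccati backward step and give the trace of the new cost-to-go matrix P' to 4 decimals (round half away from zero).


315.9167

BᵀP = [-3.5000 -3.0000]
S = R + BᵀPB = [1] + [2.0000] = [3.0000]
BᵀPA = [9.5000 16.5000]
K = S⁻¹·BᵀPA = [3.1667 5.5000]
A−BK = [-7.3333 -14.0000; 7.5000 14.5000]
AᵀP(A−BK) = [70.1667 128.5000; 128.5000 235.5000]
P' = Q + AᵀP(A−BK) = [80.1667 128.0000; 128.0000 235.7500]
tr(P') = 315.9167


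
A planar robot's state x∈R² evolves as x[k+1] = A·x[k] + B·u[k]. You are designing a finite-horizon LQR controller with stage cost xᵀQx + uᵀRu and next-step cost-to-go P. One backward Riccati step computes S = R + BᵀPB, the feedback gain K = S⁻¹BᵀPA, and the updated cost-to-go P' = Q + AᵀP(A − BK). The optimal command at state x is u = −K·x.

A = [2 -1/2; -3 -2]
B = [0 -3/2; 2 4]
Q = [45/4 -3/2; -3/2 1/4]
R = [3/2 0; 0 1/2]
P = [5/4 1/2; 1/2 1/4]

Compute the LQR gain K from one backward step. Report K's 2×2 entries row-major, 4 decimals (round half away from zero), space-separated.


0.2990 -0.5567 -0.4948 -0.2165

BᵀP = [1.0000 0.5000; 0.1250 0.2500]
S = R + BᵀPB = [3/2 0; 0 1/2] + [1.0000 0.5000; 0.5000 0.8125] = [2.5000 0.5000; 0.5000 1.3125]
BᵀPA = [0.5000 -1.5000; -0.5000 -0.5625]
K = S⁻¹·BᵀPA = [0.2990 -0.5567; -0.4948 -0.2165]
A−BK = [1.2577 -0.8247; -1.6186 -0.0206]
AᵀP(A−BK) = [0.8531 -0.8299; -0.8299 1.3557]
P' = Q + AᵀP(A−BK) = [12.1031 -2.3299; -2.3299 1.6057]
tr(P') = 13.7088


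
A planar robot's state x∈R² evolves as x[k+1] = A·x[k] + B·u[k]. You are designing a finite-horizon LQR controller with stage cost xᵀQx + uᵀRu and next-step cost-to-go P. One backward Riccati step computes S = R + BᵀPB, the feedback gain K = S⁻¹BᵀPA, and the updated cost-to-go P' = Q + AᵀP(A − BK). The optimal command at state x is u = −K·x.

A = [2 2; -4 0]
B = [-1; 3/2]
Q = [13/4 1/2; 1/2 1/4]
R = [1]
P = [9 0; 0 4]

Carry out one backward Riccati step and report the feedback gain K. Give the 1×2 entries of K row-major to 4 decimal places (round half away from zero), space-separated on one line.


BᵀP = [-9.0000 6.0000]
S = R + BᵀPB = [1] + [18.0000] = [19.0000]
BᵀPA = [-42.0000 -18.0000]
K = S⁻¹·BᵀPA = [-2.2105 -0.9474]
A−BK = [-0.2105 1.0526; -0.6842 1.4211]
AᵀP(A−BK) = [7.1579 -3.7895; -3.7895 18.9474]
P' = Q + AᵀP(A−BK) = [10.4079 -3.2895; -3.2895 19.1974]
tr(P') = 29.6053

-2.2105 -0.9474


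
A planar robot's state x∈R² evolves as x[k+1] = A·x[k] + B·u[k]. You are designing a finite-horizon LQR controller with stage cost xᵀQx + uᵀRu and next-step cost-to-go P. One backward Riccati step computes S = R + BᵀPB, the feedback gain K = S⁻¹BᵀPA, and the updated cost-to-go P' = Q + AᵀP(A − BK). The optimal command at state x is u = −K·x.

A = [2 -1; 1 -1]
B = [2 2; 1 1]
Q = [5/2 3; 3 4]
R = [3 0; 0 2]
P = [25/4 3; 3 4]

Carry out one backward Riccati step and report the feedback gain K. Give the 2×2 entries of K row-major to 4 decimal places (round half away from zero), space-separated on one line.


BᵀP = [15.5000 10.0000; 15.5000 10.0000]
S = R + BᵀPB = [3 0; 0 2] + [41.0000 41.0000; 41.0000 41.0000] = [44.0000 41.0000; 41.0000 43.0000]
BᵀPA = [41.0000 -25.5000; 41.0000 -25.5000]
K = S⁻¹·BᵀPA = [0.3886 -0.2417; 0.5829 -0.3626]
A−BK = [0.0569 0.2085; 0.0284 -0.3957]
AᵀP(A−BK) = [1.1659 -0.7251; -0.7251 0.8412]
P' = Q + AᵀP(A−BK) = [3.6659 2.2749; 2.2749 4.8412]
tr(P') = 8.5071

0.3886 -0.2417 0.5829 -0.3626


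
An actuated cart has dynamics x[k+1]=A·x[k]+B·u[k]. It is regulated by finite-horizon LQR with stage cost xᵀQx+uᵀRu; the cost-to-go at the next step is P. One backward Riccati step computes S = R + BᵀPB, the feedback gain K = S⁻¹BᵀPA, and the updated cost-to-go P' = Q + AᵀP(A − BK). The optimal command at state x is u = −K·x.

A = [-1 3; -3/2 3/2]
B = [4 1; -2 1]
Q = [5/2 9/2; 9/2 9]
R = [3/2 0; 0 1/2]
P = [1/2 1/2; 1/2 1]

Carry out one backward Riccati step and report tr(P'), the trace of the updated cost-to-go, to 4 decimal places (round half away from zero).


BᵀP = [1.0000 0.0000; 1.0000 1.5000]
S = R + BᵀPB = [3/2 0; 0 1/2] + [4.0000 1.0000; 1.0000 2.5000] = [5.5000 1.0000; 1.0000 3.0000]
BᵀPA = [-1.0000 3.0000; -3.2500 5.2500]
K = S⁻¹·BᵀPA = [0.0161 0.2419; -1.0887 1.6694]
A−BK = [0.0242 0.3629; -0.3790 0.3145]
AᵀP(A−BK) = [0.7278 -1.0827; -1.0827 1.7601]
P' = Q + AᵀP(A−BK) = [3.2278 3.4173; 3.4173 10.7601]
tr(P') = 13.9879

13.9879


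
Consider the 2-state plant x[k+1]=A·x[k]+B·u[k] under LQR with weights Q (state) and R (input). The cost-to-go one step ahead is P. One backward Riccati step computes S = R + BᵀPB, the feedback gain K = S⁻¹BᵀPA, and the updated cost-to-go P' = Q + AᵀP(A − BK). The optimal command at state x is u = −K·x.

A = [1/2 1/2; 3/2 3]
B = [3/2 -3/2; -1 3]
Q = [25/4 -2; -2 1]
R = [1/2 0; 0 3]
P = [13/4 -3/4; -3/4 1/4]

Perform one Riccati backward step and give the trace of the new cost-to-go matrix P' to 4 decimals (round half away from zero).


BᵀP = [5.6250 -1.3750; -7.1250 1.8750]
S = R + BᵀPB = [1/2 0; 0 3] + [9.8125 -12.5625; -12.5625 16.3125] = [10.3125 -12.5625; -12.5625 19.3125]
BᵀPA = [0.7500 -1.3125; -0.7500 2.0625]
K = S⁻¹·BᵀPA = [0.1224 0.0136; 0.0408 0.1156]
A−BK = [0.3776 0.6531; 1.5000 2.6667]
AᵀP(A−BK) = [0.1888 0.3265; 0.3265 0.5918]
P' = Q + AᵀP(A−BK) = [6.4388 -1.6735; -1.6735 1.5918]
tr(P') = 8.0306

8.0306


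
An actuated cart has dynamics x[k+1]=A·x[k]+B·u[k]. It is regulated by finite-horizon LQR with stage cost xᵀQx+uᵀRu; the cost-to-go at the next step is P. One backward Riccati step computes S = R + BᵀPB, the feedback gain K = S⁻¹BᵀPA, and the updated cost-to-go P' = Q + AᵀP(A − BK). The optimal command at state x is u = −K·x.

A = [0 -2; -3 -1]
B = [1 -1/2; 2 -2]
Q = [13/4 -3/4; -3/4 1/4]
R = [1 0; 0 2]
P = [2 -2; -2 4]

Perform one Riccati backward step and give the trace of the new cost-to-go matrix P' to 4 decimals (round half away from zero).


BᵀP = [-2.0000 6.0000; 3.0000 -7.0000]
S = R + BᵀPB = [1 0; 0 2] + [10.0000 -11.0000; -11.0000 12.5000] = [11.0000 -11.0000; -11.0000 14.5000]
BᵀPA = [-18.0000 -2.0000; 21.0000 1.0000]
K = S⁻¹·BᵀPA = [-0.7792 -0.4675; 0.8571 -0.2857]
A−BK = [1.2078 -1.6753; 0.2727 -0.6364]
AᵀP(A−BK) = [3.9740 -2.4156; -2.4156 3.3506]
P' = Q + AᵀP(A−BK) = [7.2240 -3.1656; -3.1656 3.6006]
tr(P') = 10.8247

10.8247


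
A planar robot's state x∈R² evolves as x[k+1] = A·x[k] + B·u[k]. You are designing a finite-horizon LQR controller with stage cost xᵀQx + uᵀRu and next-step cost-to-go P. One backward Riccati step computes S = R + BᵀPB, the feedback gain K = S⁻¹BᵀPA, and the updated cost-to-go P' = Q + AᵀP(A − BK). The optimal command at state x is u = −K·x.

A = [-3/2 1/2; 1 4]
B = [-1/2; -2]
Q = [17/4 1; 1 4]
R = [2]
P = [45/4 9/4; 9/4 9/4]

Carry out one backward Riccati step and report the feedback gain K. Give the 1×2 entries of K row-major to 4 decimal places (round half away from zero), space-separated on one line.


0.5222 -1.5051

BᵀP = [-10.1250 -5.6250]
S = R + BᵀPB = [2] + [16.3125] = [18.3125]
BᵀPA = [9.5625 -27.5625]
K = S⁻¹·BᵀPA = [0.5222 -1.5051]
A−BK = [-1.2389 -0.2526; 2.0444 0.9898]
AᵀP(A−BK) = [15.8191 2.5802; 2.5802 6.3276]
P' = Q + AᵀP(A−BK) = [20.0691 3.5802; 3.5802 10.3276]
tr(P') = 30.3968


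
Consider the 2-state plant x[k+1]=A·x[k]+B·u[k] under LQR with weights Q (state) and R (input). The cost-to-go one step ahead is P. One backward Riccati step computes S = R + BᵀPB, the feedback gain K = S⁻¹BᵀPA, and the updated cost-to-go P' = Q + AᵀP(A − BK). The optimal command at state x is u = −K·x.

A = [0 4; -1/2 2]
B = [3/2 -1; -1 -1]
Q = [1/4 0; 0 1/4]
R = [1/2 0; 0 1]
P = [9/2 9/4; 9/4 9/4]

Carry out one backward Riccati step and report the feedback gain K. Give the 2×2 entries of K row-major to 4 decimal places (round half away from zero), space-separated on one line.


BᵀP = [4.5000 1.1250; -6.7500 -4.5000]
S = R + BᵀPB = [1/2 0; 0 1] + [5.6250 -5.6250; -5.6250 11.2500] = [6.1250 -5.6250; -5.6250 12.2500]
BᵀPA = [-0.5625 20.2500; 2.2500 -36.0000]
K = S⁻¹·BᵀPA = [0.1329 1.0501; 0.2447 -2.4566]
A−BK = [0.0454 -0.0317; -0.1224 0.5934]
AᵀP(A−BK) = [0.0867 -0.6320; -0.6320 7.2985]
P' = Q + AᵀP(A−BK) = [0.3367 -0.6320; -0.6320 7.5485]
tr(P') = 7.8852

0.1329 1.0501 0.2447 -2.4566


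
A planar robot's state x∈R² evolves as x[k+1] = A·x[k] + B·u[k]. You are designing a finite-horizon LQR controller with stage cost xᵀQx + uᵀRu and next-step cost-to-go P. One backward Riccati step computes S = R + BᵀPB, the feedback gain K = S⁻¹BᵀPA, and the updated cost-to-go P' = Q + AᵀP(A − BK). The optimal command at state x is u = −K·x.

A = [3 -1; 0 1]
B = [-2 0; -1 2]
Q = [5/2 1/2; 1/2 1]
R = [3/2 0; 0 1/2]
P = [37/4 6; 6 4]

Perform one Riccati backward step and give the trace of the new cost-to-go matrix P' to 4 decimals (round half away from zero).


5.3072

BᵀP = [-24.5000 -16.0000; 12.0000 8.0000]
S = R + BᵀPB = [3/2 0; 0 1/2] + [65.0000 -32.0000; -32.0000 16.0000] = [66.5000 -32.0000; -32.0000 16.5000]
BᵀPA = [-73.5000 8.5000; 36.0000 -4.0000]
K = S⁻¹·BᵀPA = [-0.8294 0.1672; 0.5734 0.0819]
A−BK = [1.3413 -0.6655; -1.9761 1.0034]
AᵀP(A−BK) = [1.6510 -0.4070; -0.4070 0.1561]
P' = Q + AᵀP(A−BK) = [4.1510 0.0930; 0.0930 1.1561]
tr(P') = 5.3072


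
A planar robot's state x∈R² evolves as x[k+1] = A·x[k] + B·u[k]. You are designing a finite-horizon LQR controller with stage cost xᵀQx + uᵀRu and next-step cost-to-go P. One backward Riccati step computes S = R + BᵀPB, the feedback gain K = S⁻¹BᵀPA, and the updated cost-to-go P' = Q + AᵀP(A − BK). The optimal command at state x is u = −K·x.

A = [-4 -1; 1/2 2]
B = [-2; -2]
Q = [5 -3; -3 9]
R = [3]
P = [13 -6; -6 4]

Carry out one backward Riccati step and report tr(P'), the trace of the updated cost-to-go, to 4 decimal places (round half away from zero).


132.6957

BᵀP = [-14.0000 4.0000]
S = R + BᵀPB = [3] + [20.0000] = [23.0000]
BᵀPA = [58.0000 22.0000]
K = S⁻¹·BᵀPA = [2.5217 0.9565]
A−BK = [1.0435 0.9130; 5.5435 3.9130]
AᵀP(A−BK) = [86.7391 51.5217; 51.5217 31.9565]
P' = Q + AᵀP(A−BK) = [91.7391 48.5217; 48.5217 40.9565]
tr(P') = 132.6957


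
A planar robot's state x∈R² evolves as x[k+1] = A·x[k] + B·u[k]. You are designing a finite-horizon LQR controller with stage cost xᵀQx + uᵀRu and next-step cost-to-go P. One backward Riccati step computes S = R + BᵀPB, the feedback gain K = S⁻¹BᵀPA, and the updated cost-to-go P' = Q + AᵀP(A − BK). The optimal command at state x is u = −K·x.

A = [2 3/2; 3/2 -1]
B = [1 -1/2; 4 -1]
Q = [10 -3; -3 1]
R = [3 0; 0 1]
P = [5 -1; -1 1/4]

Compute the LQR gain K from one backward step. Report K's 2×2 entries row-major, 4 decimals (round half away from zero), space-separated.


0.2935 0.1739 -1.6522 -1.6087

BᵀP = [1.0000 0.0000; -1.5000 0.2500]
S = R + BᵀPB = [3 0; 0 1] + [1.0000 -0.5000; -0.5000 0.5000] = [4.0000 -0.5000; -0.5000 1.5000]
BᵀPA = [2.0000 1.5000; -2.6250 -2.5000]
K = S⁻¹·BᵀPA = [0.2935 0.1739; -1.6522 -1.6087]
A−BK = [0.8804 0.5217; -1.3261 -3.3043]
AᵀP(A−BK) = [9.6386 9.8043; 9.8043 10.2174]
P' = Q + AᵀP(A−BK) = [19.6386 6.8043; 6.8043 11.2174]
tr(P') = 30.8560


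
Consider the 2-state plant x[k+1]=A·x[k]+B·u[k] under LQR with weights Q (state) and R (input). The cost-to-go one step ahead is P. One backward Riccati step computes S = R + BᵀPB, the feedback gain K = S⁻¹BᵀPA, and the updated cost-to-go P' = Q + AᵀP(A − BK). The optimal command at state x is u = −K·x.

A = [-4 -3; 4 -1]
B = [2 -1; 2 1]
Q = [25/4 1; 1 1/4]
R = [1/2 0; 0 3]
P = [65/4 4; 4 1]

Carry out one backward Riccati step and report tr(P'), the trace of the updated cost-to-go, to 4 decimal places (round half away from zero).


8.6872

BᵀP = [40.5000 10.0000; -12.2500 -3.0000]
S = R + BᵀPB = [1/2 0; 0 3] + [101.0000 -30.5000; -30.5000 9.2500] = [101.5000 -30.5000; -30.5000 12.2500]
BᵀPA = [-122.0000 -131.5000; 37.0000 39.7500]
K = S⁻¹·BᵀPA = [-1.1689 -1.2727; 0.1102 0.0762]
A−BK = [-1.5521 -0.3784; 6.2275 1.4691]
AᵀP(A−BK) = [1.3222 0.9150; 0.9150 0.8651]
P' = Q + AᵀP(A−BK) = [7.5722 1.9150; 1.9150 1.1151]
tr(P') = 8.6872


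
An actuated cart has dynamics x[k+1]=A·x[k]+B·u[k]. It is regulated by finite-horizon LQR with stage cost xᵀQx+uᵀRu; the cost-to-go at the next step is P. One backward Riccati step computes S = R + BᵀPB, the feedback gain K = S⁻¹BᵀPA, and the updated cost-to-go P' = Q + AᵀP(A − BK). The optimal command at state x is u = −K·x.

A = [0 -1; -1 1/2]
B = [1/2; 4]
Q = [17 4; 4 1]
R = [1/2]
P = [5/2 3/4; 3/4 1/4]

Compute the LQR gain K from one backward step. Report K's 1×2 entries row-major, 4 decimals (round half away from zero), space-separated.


BᵀP = [4.2500 1.3750]
S = R + BᵀPB = [1/2] + [7.6250] = [8.1250]
BᵀPA = [-1.3750 -3.5625]
K = S⁻¹·BᵀPA = [-0.1692 -0.4385]
A−BK = [0.0846 -0.7808; -0.3231 2.2538]
AᵀP(A−BK) = [0.0173 0.0221; 0.0221 0.2505]
P' = Q + AᵀP(A−BK) = [17.0173 4.0221; 4.0221 1.2505]
tr(P') = 18.2678

-0.1692 -0.4385


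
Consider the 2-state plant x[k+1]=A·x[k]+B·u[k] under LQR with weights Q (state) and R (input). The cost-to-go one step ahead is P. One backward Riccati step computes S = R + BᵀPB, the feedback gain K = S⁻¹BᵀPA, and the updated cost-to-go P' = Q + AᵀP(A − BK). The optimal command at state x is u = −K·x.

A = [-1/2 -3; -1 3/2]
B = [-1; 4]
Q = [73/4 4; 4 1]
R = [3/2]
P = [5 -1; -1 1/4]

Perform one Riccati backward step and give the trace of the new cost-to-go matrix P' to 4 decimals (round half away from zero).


25.3260

BᵀP = [-9.0000 2.0000]
S = R + BᵀPB = [3/2] + [17.0000] = [18.5000]
BᵀPA = [2.5000 30.0000]
K = S⁻¹·BᵀPA = [0.1351 1.6216]
A−BK = [-0.3649 -1.3784; -1.5405 -4.9865]
AᵀP(A−BK) = [0.1622 0.8209; 0.8209 5.9139]
P' = Q + AᵀP(A−BK) = [18.4122 4.8209; 4.8209 6.9139]
tr(P') = 25.3260


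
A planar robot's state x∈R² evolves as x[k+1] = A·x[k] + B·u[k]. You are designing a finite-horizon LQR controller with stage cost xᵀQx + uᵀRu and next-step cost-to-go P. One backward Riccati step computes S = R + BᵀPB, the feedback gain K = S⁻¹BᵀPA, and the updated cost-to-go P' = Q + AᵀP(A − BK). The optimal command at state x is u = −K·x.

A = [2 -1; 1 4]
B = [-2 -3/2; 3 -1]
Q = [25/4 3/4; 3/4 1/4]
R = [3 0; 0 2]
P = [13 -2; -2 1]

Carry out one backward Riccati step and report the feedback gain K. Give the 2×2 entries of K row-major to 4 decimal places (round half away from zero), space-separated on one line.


BᵀP = [-32.0000 7.0000; -17.5000 2.0000]
S = R + BᵀPB = [3 0; 0 2] + [85.0000 41.0000; 41.0000 24.2500] = [88.0000 41.0000; 41.0000 26.2500]
BᵀPA = [-57.0000 60.0000; -33.0000 25.5000]
K = S⁻¹·BᵀPA = [-0.2277 0.8418; -0.9014 -0.3434]
A−BK = [0.1924 0.1685; 0.7818 1.1312]
AᵀP(A−BK) = [2.2715 0.6510; 0.6510 3.2480]
P' = Q + AᵀP(A−BK) = [8.5215 1.4010; 1.4010 3.4980]
tr(P') = 12.0195

-0.2277 0.8418 -0.9014 -0.3434


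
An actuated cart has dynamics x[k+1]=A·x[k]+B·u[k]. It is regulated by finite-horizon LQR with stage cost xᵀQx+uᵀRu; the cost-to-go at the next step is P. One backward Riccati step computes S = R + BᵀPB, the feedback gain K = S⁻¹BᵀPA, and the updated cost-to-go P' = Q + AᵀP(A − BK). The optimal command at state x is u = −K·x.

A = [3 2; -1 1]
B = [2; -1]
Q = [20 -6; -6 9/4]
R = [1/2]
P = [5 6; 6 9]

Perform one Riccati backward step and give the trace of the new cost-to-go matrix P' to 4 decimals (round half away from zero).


56.5227

BᵀP = [4.0000 3.0000]
S = R + BᵀPB = [1/2] + [5.0000] = [5.5000]
BᵀPA = [9.0000 11.0000]
K = S⁻¹·BᵀPA = [1.6364 2.0000]
A−BK = [-0.2727 -2.0000; 0.6364 3.0000]
AᵀP(A−BK) = [3.2727 9.0000; 9.0000 31.0000]
P' = Q + AᵀP(A−BK) = [23.2727 3.0000; 3.0000 33.2500]
tr(P') = 56.5227


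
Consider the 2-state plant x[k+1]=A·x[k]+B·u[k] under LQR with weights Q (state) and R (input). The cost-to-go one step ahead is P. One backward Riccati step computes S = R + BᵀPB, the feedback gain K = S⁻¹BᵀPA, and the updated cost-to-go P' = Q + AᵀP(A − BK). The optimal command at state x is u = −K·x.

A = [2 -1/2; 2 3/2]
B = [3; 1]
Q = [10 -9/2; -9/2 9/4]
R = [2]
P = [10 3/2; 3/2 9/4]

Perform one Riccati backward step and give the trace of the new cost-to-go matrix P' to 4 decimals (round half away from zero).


BᵀP = [31.5000 6.7500]
S = R + BᵀPB = [2] + [101.2500] = [103.2500]
BᵀPA = [76.5000 -5.6250]
K = S⁻¹·BᵀPA = [0.7409 -0.0545]
A−BK = [-0.2228 -0.3366; 1.2591 1.5545]
AᵀP(A−BK) = [4.3196 3.9177; 3.9177 5.0061]
P' = Q + AᵀP(A−BK) = [14.3196 -0.5823; -0.5823 7.2561]
tr(P') = 21.5757

21.5757


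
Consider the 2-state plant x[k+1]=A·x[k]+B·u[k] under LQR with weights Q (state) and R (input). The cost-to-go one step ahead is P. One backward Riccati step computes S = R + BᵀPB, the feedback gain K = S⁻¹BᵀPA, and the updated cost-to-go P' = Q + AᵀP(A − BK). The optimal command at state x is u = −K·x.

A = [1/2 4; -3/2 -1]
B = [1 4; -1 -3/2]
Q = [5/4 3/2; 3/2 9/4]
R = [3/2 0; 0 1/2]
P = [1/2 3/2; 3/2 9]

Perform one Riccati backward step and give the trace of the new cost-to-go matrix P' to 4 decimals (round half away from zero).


BᵀP = [-1.0000 -7.5000; -0.2500 -7.5000]
S = R + BᵀPB = [3/2 0; 0 1/2] + [6.5000 7.2500; 7.2500 10.2500] = [8.0000 7.2500; 7.2500 10.7500]
BᵀPA = [10.7500 3.5000; 11.1250 6.5000]
K = S⁻¹·BᵀPA = [1.0439 -0.2841; 0.3308 0.7963]
A−BK = [-1.8673 1.0991; 0.0402 -0.0897]
AᵀP(A−BK) = [3.2222 -1.0542; -1.0542 0.8187]
P' = Q + AᵀP(A−BK) = [4.4722 0.4458; 0.4458 3.0687]
tr(P') = 7.5409

7.5409


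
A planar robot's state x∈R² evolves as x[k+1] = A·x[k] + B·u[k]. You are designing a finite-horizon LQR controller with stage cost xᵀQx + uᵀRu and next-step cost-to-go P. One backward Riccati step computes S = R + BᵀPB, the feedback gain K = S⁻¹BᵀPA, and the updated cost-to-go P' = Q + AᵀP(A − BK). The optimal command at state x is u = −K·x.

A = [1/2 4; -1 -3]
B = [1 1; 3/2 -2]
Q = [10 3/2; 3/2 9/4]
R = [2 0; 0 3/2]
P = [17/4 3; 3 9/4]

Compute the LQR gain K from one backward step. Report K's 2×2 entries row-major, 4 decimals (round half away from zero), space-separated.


BᵀP = [8.7500 6.3750; -1.7500 -1.5000]
S = R + BᵀPB = [2 0; 0 3/2] + [18.3125 -4.0000; -4.0000 1.2500] = [20.3125 -4.0000; -4.0000 2.7500]
BᵀPA = [-2.0000 15.8750; 0.6250 -2.5000]
K = S⁻¹·BᵀPA = [-0.0753 0.8444; 0.1178 0.3191]
A−BK = [0.4575 2.8365; -0.6515 -3.6284]
AᵀP(A−BK) = [0.0883 0.2393; 0.2393 3.6433]
P' = Q + AᵀP(A−BK) = [10.0883 1.7393; 1.7393 5.8933]
tr(P') = 15.9816

-0.0753 0.8444 0.1178 0.3191


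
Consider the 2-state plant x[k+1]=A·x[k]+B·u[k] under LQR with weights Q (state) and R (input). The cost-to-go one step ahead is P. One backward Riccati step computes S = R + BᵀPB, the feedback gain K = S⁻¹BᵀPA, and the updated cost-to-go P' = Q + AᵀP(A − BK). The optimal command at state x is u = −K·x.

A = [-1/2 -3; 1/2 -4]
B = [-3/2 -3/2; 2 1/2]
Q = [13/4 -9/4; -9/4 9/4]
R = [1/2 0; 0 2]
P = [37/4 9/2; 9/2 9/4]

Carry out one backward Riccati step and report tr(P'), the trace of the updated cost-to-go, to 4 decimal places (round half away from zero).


BᵀP = [-4.8750 -2.2500; -11.6250 -5.6250]
S = R + BᵀPB = [1/2 0; 0 2] + [2.8125 6.1875; 6.1875 14.6250] = [3.3125 6.1875; 6.1875 16.6250]
BᵀPA = [1.3125 23.6250; 3.0000 57.3750]
K = S⁻¹·BᵀPA = [0.1941 2.2495; 0.1082 2.6139]
A−BK = [-0.0465 4.2951; 0.0577 -9.8059]
AᵀP(A−BK) = [0.0456 0.8308; 0.8308 24.1327]
P' = Q + AᵀP(A−BK) = [3.2956 -1.4192; -1.4192 26.3827]
tr(P') = 29.6783

29.6783


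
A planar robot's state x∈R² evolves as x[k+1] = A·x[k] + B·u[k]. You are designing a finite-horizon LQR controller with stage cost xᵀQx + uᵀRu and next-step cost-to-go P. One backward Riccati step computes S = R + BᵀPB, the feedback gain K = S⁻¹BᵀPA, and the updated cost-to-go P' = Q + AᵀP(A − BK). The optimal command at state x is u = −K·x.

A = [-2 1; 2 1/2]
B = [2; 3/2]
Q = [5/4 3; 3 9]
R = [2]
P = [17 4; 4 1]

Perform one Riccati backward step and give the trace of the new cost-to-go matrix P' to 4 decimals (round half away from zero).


BᵀP = [40.0000 9.5000]
S = R + BᵀPB = [2] + [94.2500] = [96.2500]
BᵀPA = [-61.0000 44.7500]
K = S⁻¹·BᵀPA = [-0.6338 0.4649]
A−BK = [-0.7325 0.0701; 2.9506 -0.1974]
AᵀP(A−BK) = [1.3403 -0.6390; -0.6390 0.4442]
P' = Q + AᵀP(A−BK) = [2.5903 2.3610; 2.3610 9.4442]
tr(P') = 12.0344

12.0344


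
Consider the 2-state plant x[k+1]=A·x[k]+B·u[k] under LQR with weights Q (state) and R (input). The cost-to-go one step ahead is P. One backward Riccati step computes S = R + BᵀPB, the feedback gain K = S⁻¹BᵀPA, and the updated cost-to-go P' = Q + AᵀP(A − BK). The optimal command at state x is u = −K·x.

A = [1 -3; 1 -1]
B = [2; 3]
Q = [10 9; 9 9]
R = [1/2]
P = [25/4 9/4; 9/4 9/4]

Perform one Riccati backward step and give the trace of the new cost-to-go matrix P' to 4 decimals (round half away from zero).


25.7698

BᵀP = [19.2500 11.2500]
S = R + BᵀPB = [1/2] + [72.2500] = [72.7500]
BᵀPA = [30.5000 -69.0000]
K = S⁻¹·BᵀPA = [0.4192 -0.9485]
A−BK = [0.1615 -1.1031; -0.2577 1.8454]
AᵀP(A−BK) = [0.2131 -1.0722; -1.0722 6.5567]
P' = Q + AᵀP(A−BK) = [10.2131 7.9278; 7.9278 15.5567]
tr(P') = 25.7698


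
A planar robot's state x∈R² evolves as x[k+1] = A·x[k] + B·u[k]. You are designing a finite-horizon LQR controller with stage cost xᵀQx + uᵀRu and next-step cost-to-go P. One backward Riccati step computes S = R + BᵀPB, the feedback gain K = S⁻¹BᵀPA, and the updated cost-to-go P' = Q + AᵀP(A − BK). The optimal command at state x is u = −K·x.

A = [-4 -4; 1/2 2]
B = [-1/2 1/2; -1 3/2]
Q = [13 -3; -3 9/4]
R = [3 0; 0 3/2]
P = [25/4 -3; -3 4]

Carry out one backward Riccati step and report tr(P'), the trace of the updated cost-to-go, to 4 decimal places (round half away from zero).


251.5996

BᵀP = [-0.1250 -2.5000; -1.3750 4.5000]
S = R + BᵀPB = [3 0; 0 3/2] + [2.5625 -3.8125; -3.8125 6.0625] = [5.5625 -3.8125; -3.8125 7.5625]
BᵀPA = [-0.7500 -4.5000; 7.7500 14.5000]
K = S⁻¹·BᵀPA = [0.8672 0.7719; 1.4620 2.3065]
A−BK = [-4.2974 -4.7673; -0.8258 -0.6879]
AᵀP(A−BK) = [102.3201 116.7037; 116.7037 134.0295]
P' = Q + AᵀP(A−BK) = [115.3201 113.7037; 113.7037 136.2795]
tr(P') = 251.5996


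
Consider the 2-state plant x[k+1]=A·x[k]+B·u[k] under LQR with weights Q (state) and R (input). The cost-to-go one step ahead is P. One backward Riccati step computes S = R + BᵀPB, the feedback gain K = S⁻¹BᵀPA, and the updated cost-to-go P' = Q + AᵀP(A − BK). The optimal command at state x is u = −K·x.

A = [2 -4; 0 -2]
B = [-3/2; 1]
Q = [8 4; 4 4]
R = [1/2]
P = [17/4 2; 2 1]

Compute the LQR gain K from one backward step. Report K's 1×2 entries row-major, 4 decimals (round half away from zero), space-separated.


BᵀP = [-4.3750 -2.0000]
S = R + BᵀPB = [1/2] + [4.5625] = [5.0625]
BᵀPA = [-8.7500 21.5000]
K = S⁻¹·BᵀPA = [-1.7284 4.2469]
A−BK = [-0.5926 2.3704; 1.7284 -6.2469]
AᵀP(A−BK) = [1.8765 -4.8395; -4.8395 12.6914]
P' = Q + AᵀP(A−BK) = [9.8765 -0.8395; -0.8395 16.6914]
tr(P') = 26.5679

-1.7284 4.2469


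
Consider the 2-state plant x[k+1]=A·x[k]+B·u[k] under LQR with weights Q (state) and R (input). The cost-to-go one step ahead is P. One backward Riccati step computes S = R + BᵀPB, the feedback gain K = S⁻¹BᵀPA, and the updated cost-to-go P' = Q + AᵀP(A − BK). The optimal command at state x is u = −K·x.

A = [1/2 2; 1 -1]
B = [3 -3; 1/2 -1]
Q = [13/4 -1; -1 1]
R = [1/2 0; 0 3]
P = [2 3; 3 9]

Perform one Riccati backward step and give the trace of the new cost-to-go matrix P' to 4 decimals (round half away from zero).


10.3338

BᵀP = [7.5000 13.5000; -9.0000 -18.0000]
S = R + BᵀPB = [1/2 0; 0 3] + [29.2500 -36.0000; -36.0000 45.0000] = [29.7500 -36.0000; -36.0000 48.0000]
BᵀPA = [17.2500 1.5000; -22.5000 0.0000]
K = S⁻¹·BᵀPA = [0.1364 0.5455; -0.3665 0.4091]
A−BK = [-1.0085 1.5909; 0.5653 -0.8636]
AᵀP(A−BK) = [1.9020 -2.7045; -2.7045 4.1818]
P' = Q + AᵀP(A−BK) = [5.1520 -3.7045; -3.7045 5.1818]
tr(P') = 10.3338


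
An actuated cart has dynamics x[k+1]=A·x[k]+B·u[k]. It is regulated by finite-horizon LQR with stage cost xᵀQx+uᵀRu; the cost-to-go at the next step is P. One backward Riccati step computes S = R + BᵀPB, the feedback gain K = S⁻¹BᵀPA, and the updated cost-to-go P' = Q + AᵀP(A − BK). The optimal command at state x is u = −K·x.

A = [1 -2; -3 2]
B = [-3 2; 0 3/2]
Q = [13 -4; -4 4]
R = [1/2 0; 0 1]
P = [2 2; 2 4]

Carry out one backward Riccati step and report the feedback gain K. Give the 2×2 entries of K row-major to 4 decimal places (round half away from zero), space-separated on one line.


-1.0789 1.1053 -1.5219 0.9737

BᵀP = [-6.0000 -6.0000; 7.0000 10.0000]
S = R + BᵀPB = [1/2 0; 0 1] + [18.0000 -21.0000; -21.0000 29.0000] = [18.5000 -21.0000; -21.0000 30.0000]
BᵀPA = [12.0000 0.0000; -23.0000 6.0000]
K = S⁻¹·BᵀPA = [-1.0789 1.1053; -1.5219 0.9737]
A−BK = [0.8070 -0.6316; -0.7171 0.5395]
AᵀP(A−BK) = [3.9430 -2.8684; -2.8684 2.1579]
P' = Q + AᵀP(A−BK) = [16.9430 -6.8684; -6.8684 6.1579]
tr(P') = 23.1009
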